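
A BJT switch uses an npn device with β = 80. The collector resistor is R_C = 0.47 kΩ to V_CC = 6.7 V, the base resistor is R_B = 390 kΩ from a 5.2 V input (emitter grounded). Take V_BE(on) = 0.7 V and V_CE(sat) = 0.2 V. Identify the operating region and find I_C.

Assume active. Base-emitter loop: I_B = (V_BB − V_BE)/R_B = (5.2 − 0.7)/390 = 0.0115 mA.
I_C = β·I_B = 80×0.0115 = 0.923 mA.
V_CE = V_CC − I_C·R_C = 6.7 − 0.923×0.47 = 6.27 V > V_CE(sat), so the active-region assumption holds.

active; I_C ≈ 0.92 mA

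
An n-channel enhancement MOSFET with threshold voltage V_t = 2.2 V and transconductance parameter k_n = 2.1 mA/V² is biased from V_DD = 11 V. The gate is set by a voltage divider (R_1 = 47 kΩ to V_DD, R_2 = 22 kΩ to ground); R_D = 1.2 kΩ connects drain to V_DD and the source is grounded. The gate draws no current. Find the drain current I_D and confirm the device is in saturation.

I_D ≈ 1.8 mA

V_G = V_DD·R_2/(R_1+R_2) = 11×22/69 = 3.51 V. With the source grounded, V_GS = V_G = 3.51 V.
Assume saturation: I_D = (k_n/2)(V_GS − V_t)² = (2.1/2)×(3.51 − 2.2)² = 1.05×1.31² = 1.79 mA.
V_DS = V_DD − I_D·R_D = 11 − 1.79×1.2 = 8.85 V.
Saturation requires V_DS ≥ V_GS − V_t = 1.31 V; 8.85 ≥ 1.31 ✓.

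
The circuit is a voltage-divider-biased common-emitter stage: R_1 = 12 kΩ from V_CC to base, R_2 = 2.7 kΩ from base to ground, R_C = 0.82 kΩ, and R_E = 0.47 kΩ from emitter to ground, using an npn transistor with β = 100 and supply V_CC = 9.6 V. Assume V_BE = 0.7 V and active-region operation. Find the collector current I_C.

I_C ≈ 2.1 mA

Thevenize the base divider: V_Th = V_CC·R_2/(R_1+R_2) = 9.6×2.7/14.7 = 1.76 V, R_Th = R_1‖R_2 = 2.2 kΩ.
Base-emitter loop: V_Th = I_B·R_Th + V_BE + (β+1)I_B·R_E, so I_B = (1.76 − 0.7) / (2.2 + 101×0.47) = 0.0214 mA.
I_C = β·I_B = 100×0.0214 = 2.14 mA, and I_E = (β+1)I_B = 2.16 mA.
V_CE = V_CC − I_C·R_C − I_E·R_E = 9.6 − 2.14×0.82 − 2.16×0.47 = 6.83 V.
V_CE = 6.83 V > 0.2 V confirms active-region operation.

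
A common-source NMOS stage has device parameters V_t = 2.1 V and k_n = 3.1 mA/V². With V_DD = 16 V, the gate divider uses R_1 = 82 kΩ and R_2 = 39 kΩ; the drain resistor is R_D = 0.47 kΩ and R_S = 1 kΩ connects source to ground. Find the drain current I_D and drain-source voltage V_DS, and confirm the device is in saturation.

I_D ≈ 1.9 mA, V_DS ≈ 13 V

V_G = V_DD·R_2/(R_1+R_2) = 16×39/121 = 5.16 V.
Assume saturation: I_D = (k_n/2)(V_GS − V_t)² with V_GS = V_G − I_D·R_S = 5.16 − 1·I_D.
Substituting gives 1.55·I_D² − 10.5·I_D + 14.5 = 0, with roots I_D = 1.94 or 4.82 mA.
The root I_D = 4.82 mA gives V_GS = 0.336 V ≤ V_t, so take I_D = 1.94 mA.
Then V_GS = 3.22 V and V_DS = V_DD − I_D(R_D+R_S) = 16 − 1.94×1.47 = 13.2 V.
Saturation requires V_DS ≥ V_GS − V_t = 1.12 V; 13.2 ≥ 1.12 ✓.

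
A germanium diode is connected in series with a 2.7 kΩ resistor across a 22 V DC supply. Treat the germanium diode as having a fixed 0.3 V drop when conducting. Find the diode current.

I ≈ 8 mA

KVL around the loop: 22 = V_D + I·R = 0.3 + I × 2.7 kΩ.
So I = (22 − 0.3) / 2.7 kΩ = 21.7 / 2.7 = 8.04 mA.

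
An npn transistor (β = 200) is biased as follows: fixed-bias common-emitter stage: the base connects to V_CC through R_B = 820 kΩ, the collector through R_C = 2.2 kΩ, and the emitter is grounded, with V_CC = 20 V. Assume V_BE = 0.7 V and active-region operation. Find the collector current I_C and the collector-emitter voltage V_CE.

I_C ≈ 4.7 mA, V_CE ≈ 9.6 V

Base loop: V_CC = I_B·R_B + V_BE, so I_B = (20 − 0.7)/820 kΩ = 0.0235 mA.
In the active region I_C = β·I_B = 200 × 0.0235 = 4.71 mA.
Collector loop: V_CE = V_CC − I_C·R_C = 20 − 4.71×2.2 = 9.64 V.
Since V_CE = 9.64 V > V_CE(sat) ≈ 0.2 V, the transistor is in the active region as assumed.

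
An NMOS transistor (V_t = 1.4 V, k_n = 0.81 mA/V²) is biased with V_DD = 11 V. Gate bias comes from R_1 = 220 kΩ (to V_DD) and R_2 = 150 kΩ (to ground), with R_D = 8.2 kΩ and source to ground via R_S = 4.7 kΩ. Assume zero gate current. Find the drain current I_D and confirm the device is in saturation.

I_D ≈ 0.43 mA

V_G = V_DD·R_2/(R_1+R_2) = 11×150/370 = 4.46 V.
Assume saturation: I_D = (k_n/2)(V_GS − V_t)² with V_GS = V_G − I_D·R_S = 4.46 − 4.7·I_D.
Substituting gives 8.95·I_D² − 12.6·I_D + 3.79 = 0, with roots I_D = 0.431 or 0.982 mA.
The root I_D = 0.982 mA gives V_GS = -0.157 V ≤ V_t, so take I_D = 0.431 mA.
Then V_GS = 2.43 V and V_DS = V_DD − I_D(R_D+R_S) = 11 − 0.431×12.9 = 5.44 V.
Saturation requires V_DS ≥ V_GS − V_t = 1.03 V; 5.44 ≥ 1.03 ✓.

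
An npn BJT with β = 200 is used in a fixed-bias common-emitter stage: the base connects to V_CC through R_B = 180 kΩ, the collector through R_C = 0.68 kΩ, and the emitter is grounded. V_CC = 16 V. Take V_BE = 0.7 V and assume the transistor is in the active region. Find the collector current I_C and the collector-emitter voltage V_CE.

Base loop: V_CC = I_B·R_B + V_BE, so I_B = (16 − 0.7)/180 kΩ = 0.085 mA.
In the active region I_C = β·I_B = 200 × 0.085 = 17 mA.
Collector loop: V_CE = V_CC − I_C·R_C = 16 − 17×0.68 = 4.44 V.
Since V_CE = 4.44 V > V_CE(sat) ≈ 0.2 V, the transistor is in the active region as assumed.

I_C ≈ 17 mA, V_CE ≈ 4.4 V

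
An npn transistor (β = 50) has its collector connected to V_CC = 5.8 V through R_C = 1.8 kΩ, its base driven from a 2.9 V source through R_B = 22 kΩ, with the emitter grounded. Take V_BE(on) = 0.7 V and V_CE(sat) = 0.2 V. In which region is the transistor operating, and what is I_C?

Assume active: I_B = (2.9 − 0.7)/22 = 0.1 mA, giving I_C = β·I_B = 5 mA.
But then V_CE = 5.8 − 5×1.8 = -3.2 V < V_CE(sat) = 0.2 V — impossible in the active region.
So the transistor is saturated. With V_CE = 0.2 V, I_C = (V_CC − 0.2)/R_C = 5.6/1.8 = 3.11 mA.
Check: β·I_B = 5 mA > I_C = 3.11 mA, confirming saturation.

saturation; I_C ≈ 3.1 mA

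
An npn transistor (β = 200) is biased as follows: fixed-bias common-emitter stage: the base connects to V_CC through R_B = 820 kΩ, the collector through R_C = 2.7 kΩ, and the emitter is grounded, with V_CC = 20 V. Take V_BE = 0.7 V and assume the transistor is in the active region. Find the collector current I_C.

I_C ≈ 4.7 mA

Base loop: V_CC = I_B·R_B + V_BE, so I_B = (20 − 0.7)/820 kΩ = 0.0235 mA.
In the active region I_C = β·I_B = 200 × 0.0235 = 4.71 mA.
Collector loop: V_CE = V_CC − I_C·R_C = 20 − 4.71×2.7 = 7.29 V.
Since V_CE = 7.29 V > V_CE(sat) ≈ 0.2 V, the transistor is in the active region as assumed.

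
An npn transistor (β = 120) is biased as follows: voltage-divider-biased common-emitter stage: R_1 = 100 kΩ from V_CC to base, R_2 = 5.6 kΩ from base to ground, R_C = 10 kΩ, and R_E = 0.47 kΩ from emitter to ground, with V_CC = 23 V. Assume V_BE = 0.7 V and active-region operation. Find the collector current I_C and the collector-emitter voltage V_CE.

I_C ≈ 1 mA, V_CE ≈ 12 V

Thevenize the base divider: V_Th = V_CC·R_2/(R_1+R_2) = 23×5.6/106 = 1.22 V, R_Th = R_1‖R_2 = 5.3 kΩ.
Base-emitter loop: V_Th = I_B·R_Th + V_BE + (β+1)I_B·R_E, so I_B = (1.22 − 0.7) / (5.3 + 121×0.47) = 0.00836 mA.
I_C = β·I_B = 120×0.00836 = 1 mA, and I_E = (β+1)I_B = 1.01 mA.
V_CE = V_CC − I_C·R_C − I_E·R_E = 23 − 1×10 − 1.01×0.47 = 12.5 V.
V_CE = 12.5 V > 0.2 V confirms active-region operation.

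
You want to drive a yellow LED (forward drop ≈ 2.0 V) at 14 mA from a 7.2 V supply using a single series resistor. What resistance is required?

The resistor drops V_S − V_D = 7.2 − 2.0 = 5.2 V at 14 mA.
R = 5.2 V / 14 mA = 0.371 kΩ.

R ≈ 0.37 kΩ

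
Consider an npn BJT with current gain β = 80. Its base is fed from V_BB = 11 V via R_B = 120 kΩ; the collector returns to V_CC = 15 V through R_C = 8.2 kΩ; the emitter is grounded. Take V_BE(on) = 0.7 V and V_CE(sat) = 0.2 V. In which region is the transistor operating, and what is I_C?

saturation; I_C ≈ 1.8 mA

Assume active: I_B = (11 − 0.7)/120 = 0.0858 mA, giving I_C = β·I_B = 6.87 mA.
But then V_CE = 15 − 6.87×8.2 = -41.3 V < V_CE(sat) = 0.2 V — impossible in the active region.
So the transistor is saturated. With V_CE = 0.2 V, I_C = (V_CC − 0.2)/R_C = 14.8/8.2 = 1.8 mA.
Check: β·I_B = 6.87 mA > I_C = 1.8 mA, confirming saturation.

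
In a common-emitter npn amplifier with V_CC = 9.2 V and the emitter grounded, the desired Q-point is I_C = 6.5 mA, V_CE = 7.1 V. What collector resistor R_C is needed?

R_C ≈ 0.32 kΩ

Collector loop: V_CC = I_C·R_C + V_CE.
R_C = (V_CC − V_CE)/I_C = (9.2 − 7.1)/6.5 = 0.323 kΩ.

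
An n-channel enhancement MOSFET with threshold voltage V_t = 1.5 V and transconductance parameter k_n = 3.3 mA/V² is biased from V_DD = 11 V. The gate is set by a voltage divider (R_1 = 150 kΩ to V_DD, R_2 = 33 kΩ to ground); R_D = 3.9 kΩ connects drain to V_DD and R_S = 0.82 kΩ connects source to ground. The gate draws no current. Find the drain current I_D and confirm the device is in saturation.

I_D ≈ 0.18 mA

V_G = V_DD·R_2/(R_1+R_2) = 11×33/183 = 1.98 V.
Assume saturation: I_D = (k_n/2)(V_GS − V_t)² with V_GS = V_G − I_D·R_S = 1.98 − 0.82·I_D.
Substituting gives 1.11·I_D² − 2.31·I_D + 0.386 = 0, with roots I_D = 0.183 or 1.9 mA.
The root I_D = 1.9 mA gives V_GS = 0.428 V ≤ V_t, so take I_D = 0.183 mA.
Then V_GS = 1.83 V and V_DS = V_DD − I_D(R_D+R_S) = 11 − 0.183×4.72 = 10.1 V.
Saturation requires V_DS ≥ V_GS − V_t = 0.333 V; 10.1 ≥ 0.333 ✓.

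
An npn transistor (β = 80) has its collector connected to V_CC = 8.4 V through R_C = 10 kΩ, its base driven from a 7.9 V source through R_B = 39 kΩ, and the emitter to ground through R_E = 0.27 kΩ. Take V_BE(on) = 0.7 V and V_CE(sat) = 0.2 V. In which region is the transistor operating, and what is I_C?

saturation; I_C ≈ 0.79 mA

Assume active: I_B = (7.9 − 0.7)/(39 + 81×0.27) = 0.118 mA, I_C = β·I_B = 9.46 mA.
Then V_CE = 8.4 − 9.46×10 − 9.58×0.27 = -88.8 V < 0.2 V — the active assumption fails.
Re-solve with V_CE = 0.2 V. KCL at the emitter: V_E/R_E = (V_BB−0.7−V_E)/R_B + (V_CC−0.2−V_E)/R_C, giving V_E = 0.262 V.
I_C = (V_CC − 0.2 − V_E)/R_C = (8.2 − 0.262)/10 = 0.794 mA.
Check: I_B = (7.2 − 0.262)/39 = 0.178 mA, and β·I_B = 14.2 mA > I_C, confirming saturation.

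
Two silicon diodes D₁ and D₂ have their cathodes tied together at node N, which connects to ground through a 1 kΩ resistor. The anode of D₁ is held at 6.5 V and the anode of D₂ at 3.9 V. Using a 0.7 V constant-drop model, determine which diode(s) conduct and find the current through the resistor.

Only D₁ conducts; I_R ≈ 5.8 mA

Assume both conduct. Then node N would need to be at both 6.5−0.7 = 5.8 V and 3.9−0.7 = 3.2 V, which is impossible.
Assume only D₁ conducts: V_N = 6.5 − 0.7 = 5.8 V, so I_R = 5.8/1 = 5.8 mA.
Check D₂: its anode-to-cathode voltage is 3.9 − 5.8 = -1.9 V < 0.7 V, so it is off. The assumption is consistent.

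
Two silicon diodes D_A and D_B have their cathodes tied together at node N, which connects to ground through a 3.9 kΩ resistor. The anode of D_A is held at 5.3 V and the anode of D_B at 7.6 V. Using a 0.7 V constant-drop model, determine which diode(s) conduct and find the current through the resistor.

Assume both conduct. Then node N would need to be at both 5.3−0.7 = 4.6 V and 7.6−0.7 = 6.9 V, which is impossible.
Assume only D_B conducts: V_N = 7.6 − 0.7 = 6.9 V, so I_R = 6.9/3.9 = 1.77 mA.
Check D_A: its anode-to-cathode voltage is 5.3 − 6.9 = -1.6 V < 0.7 V, so it is off. The assumption is consistent.

Only D_B conducts; I_R ≈ 1.8 mA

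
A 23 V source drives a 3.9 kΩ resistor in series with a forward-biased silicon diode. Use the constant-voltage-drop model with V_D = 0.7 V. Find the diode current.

I ≈ 5.7 mA

KVL around the loop: 23 = V_D + I·R = 0.7 + I × 3.9 kΩ.
So I = (23 − 0.7) / 3.9 kΩ = 22.3 / 3.9 = 5.72 mA.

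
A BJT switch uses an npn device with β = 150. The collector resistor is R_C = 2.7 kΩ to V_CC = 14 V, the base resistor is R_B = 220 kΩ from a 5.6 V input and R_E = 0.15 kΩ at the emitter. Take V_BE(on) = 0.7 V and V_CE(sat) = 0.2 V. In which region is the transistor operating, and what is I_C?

Assume active. Base-emitter loop: I_B = (V_BB − V_BE)/(R_B + (β+1)R_E) = (5.6 − 0.7)/(220 + 151×0.15) = 0.0202 mA.
I_C = β·I_B = 150×0.0202 = 3.03 mA.
V_CE = V_CC − I_C·R_C − I_E·R_E = 14 − 3.03×2.7 − 3.05×0.15 = 5.36 V > V_CE(sat), so the active-region assumption holds.

active; I_C ≈ 3 mA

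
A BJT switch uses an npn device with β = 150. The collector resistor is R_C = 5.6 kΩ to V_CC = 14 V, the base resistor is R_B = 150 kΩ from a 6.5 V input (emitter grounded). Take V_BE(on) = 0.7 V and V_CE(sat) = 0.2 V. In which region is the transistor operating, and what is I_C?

saturation; I_C ≈ 2.5 mA

Assume active: I_B = (6.5 − 0.7)/150 = 0.0387 mA, giving I_C = β·I_B = 5.8 mA.
But then V_CE = 14 − 5.8×5.6 = -18.5 V < V_CE(sat) = 0.2 V — impossible in the active region.
So the transistor is saturated. With V_CE = 0.2 V, I_C = (V_CC − 0.2)/R_C = 13.8/5.6 = 2.46 mA.
Check: β·I_B = 5.8 mA > I_C = 2.46 mA, confirming saturation.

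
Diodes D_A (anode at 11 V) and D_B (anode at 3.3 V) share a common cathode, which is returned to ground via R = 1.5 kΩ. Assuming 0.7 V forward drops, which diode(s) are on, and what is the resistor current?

Assume both conduct. Then node N would need to be at both 11−0.7 = 10.3 V and 3.3−0.7 = 2.6 V, which is impossible.
Assume only D_A conducts: V_N = 11 − 0.7 = 10.3 V, so I_R = 10.3/1.5 = 6.87 mA.
Check D_B: its anode-to-cathode voltage is 3.3 − 10.3 = -7 V < 0.7 V, so it is off. The assumption is consistent.

Only D_A conducts; I_R ≈ 6.9 mA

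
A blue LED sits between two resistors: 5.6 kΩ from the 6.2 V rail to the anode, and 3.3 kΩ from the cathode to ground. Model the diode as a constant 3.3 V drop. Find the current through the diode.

The two resistors are in series with the diode, so KVL gives 6.2 = I·5.6 + 3.3 + I·3.3.
I = (6.2 − 3.3) / (5.6 + 3.3) kΩ = 2.9 / 8.9 = 0.326 mA.

I ≈ 0.33 mA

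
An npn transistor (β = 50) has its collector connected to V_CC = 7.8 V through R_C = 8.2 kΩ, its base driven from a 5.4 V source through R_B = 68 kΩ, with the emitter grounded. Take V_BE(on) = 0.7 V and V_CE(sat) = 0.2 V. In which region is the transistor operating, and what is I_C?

Assume active: I_B = (5.4 − 0.7)/68 = 0.0691 mA, giving I_C = β·I_B = 3.46 mA.
But then V_CE = 7.8 − 3.46×8.2 = -20.5 V < V_CE(sat) = 0.2 V — impossible in the active region.
So the transistor is saturated. With V_CE = 0.2 V, I_C = (V_CC − 0.2)/R_C = 7.6/8.2 = 0.927 mA.
Check: β·I_B = 3.46 mA > I_C = 0.927 mA, confirming saturation.

saturation; I_C ≈ 0.93 mA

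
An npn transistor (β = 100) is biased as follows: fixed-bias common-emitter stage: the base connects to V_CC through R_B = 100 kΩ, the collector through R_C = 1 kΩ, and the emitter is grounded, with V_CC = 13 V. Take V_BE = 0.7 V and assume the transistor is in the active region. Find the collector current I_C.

I_C ≈ 12 mA

Base loop: V_CC = I_B·R_B + V_BE, so I_B = (13 − 0.7)/100 kΩ = 0.123 mA.
In the active region I_C = β·I_B = 100 × 0.123 = 12.3 mA.
Collector loop: V_CE = V_CC − I_C·R_C = 13 − 12.3×1 = 0.7 V.
Since V_CE = 0.7 V > V_CE(sat) ≈ 0.2 V, the transistor is in the active region as assumed.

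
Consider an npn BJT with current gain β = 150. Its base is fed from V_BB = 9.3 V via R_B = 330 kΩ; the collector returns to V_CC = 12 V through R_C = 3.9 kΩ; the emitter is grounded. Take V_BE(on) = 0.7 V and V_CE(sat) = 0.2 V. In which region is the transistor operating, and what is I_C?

saturation; I_C ≈ 3 mA

Assume active: I_B = (9.3 − 0.7)/330 = 0.0261 mA, giving I_C = β·I_B = 3.91 mA.
But then V_CE = 12 − 3.91×3.9 = -3.25 V < V_CE(sat) = 0.2 V — impossible in the active region.
So the transistor is saturated. With V_CE = 0.2 V, I_C = (V_CC − 0.2)/R_C = 11.8/3.9 = 3.03 mA.
Check: β·I_B = 3.91 mA > I_C = 3.03 mA, confirming saturation.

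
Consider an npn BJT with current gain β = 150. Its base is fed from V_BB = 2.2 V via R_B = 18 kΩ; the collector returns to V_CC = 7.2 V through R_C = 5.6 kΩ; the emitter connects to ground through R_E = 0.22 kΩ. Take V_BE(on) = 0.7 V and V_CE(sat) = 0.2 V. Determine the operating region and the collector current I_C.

Assume active: I_B = (2.2 − 0.7)/(18 + 151×0.22) = 0.0293 mA, I_C = β·I_B = 4.39 mA.
Then V_CE = 7.2 − 4.39×5.6 − 4.42×0.22 = -18.4 V < 0.2 V — the active assumption fails.
Re-solve with V_CE = 0.2 V. KCL at the emitter: V_E/R_E = (V_BB−0.7−V_E)/R_B + (V_CC−0.2−V_E)/R_C, giving V_E = 0.279 V.
I_C = (V_CC − 0.2 − V_E)/R_C = (7 − 0.279)/5.6 = 1.2 mA.
Check: I_B = (1.5 − 0.279)/18 = 0.0678 mA, and β·I_B = 10.2 mA > I_C, confirming saturation.

saturation; I_C ≈ 1.2 mA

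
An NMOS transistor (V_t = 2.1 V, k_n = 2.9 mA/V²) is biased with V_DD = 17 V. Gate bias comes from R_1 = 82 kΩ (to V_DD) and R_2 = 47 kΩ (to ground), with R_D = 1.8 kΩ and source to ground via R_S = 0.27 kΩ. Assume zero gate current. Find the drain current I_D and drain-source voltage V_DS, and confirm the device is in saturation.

V_G = V_DD·R_2/(R_1+R_2) = 17×47/129 = 6.19 V.
Assume saturation: I_D = (k_n/2)(V_GS − V_t)² with V_GS = V_G − I_D·R_S = 6.19 − 0.27·I_D.
Substituting gives 0.106·I_D² − 4.21·I_D + 24.3 = 0, with roots I_D = 7.02 or 32.8 mA.
The root I_D = 32.8 mA gives V_GS = -2.65 V ≤ V_t, so take I_D = 7.02 mA.
Then V_GS = 4.3 V and V_DS = V_DD − I_D(R_D+R_S) = 17 − 7.02×2.07 = 2.48 V.
Saturation requires V_DS ≥ V_GS − V_t = 2.2 V; 2.48 ≥ 2.2 ✓.

I_D ≈ 7 mA, V_DS ≈ 2.5 V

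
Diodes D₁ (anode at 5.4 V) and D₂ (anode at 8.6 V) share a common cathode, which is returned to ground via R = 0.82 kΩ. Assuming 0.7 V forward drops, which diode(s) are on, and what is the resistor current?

Only D₂ conducts; I_R ≈ 9.6 mA

Assume both conduct. Then node N would need to be at both 5.4−0.7 = 4.7 V and 8.6−0.7 = 7.9 V, which is impossible.
Assume only D₂ conducts: V_N = 8.6 − 0.7 = 7.9 V, so I_R = 7.9/0.82 = 9.63 mA.
Check D₁: its anode-to-cathode voltage is 5.4 − 7.9 = -2.5 V < 0.7 V, so it is off. The assumption is consistent.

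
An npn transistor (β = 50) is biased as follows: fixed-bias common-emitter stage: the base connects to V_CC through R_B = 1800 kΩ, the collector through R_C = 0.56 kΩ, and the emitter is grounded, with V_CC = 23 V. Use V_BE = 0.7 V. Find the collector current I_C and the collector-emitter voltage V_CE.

I_C ≈ 0.62 mA, V_CE ≈ 23 V

Base loop: V_CC = I_B·R_B + V_BE, so I_B = (23 − 0.7)/1800 kΩ = 0.0124 mA.
In the active region I_C = β·I_B = 50 × 0.0124 = 0.619 mA.
Collector loop: V_CE = V_CC − I_C·R_C = 23 − 0.619×0.56 = 22.7 V.
Since V_CE = 22.7 V > V_CE(sat) ≈ 0.2 V, the transistor is in the active region as assumed.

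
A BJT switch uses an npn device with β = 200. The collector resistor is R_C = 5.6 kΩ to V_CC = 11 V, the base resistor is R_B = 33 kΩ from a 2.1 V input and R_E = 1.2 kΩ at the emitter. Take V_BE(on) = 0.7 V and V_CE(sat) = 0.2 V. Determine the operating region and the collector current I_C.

active; I_C ≈ 1 mA

Assume active. Base-emitter loop: I_B = (V_BB − V_BE)/(R_B + (β+1)R_E) = (2.1 − 0.7)/(33 + 201×1.2) = 0.00511 mA.
I_C = β·I_B = 200×0.00511 = 1.02 mA.
V_CE = V_CC − I_C·R_C − I_E·R_E = 11 − 1.02×5.6 − 1.03×1.2 = 4.05 V > V_CE(sat), so the active-region assumption holds.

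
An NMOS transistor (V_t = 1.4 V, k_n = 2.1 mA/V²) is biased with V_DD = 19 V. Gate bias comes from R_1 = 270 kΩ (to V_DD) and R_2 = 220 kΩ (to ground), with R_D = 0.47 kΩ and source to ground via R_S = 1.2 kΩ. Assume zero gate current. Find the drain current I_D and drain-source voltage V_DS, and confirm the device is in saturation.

V_G = V_DD·R_2/(R_1+R_2) = 19×220/490 = 8.53 V.
Assume saturation: I_D = (k_n/2)(V_GS − V_t)² with V_GS = V_G − I_D·R_S = 8.53 − 1.2·I_D.
Substituting gives 1.51·I_D² − 19·I_D + 53.4 = 0, with roots I_D = 4.26 or 8.28 mA.
The root I_D = 8.28 mA gives V_GS = -1.41 V ≤ V_t, so take I_D = 4.26 mA.
Then V_GS = 3.41 V and V_DS = V_DD − I_D(R_D+R_S) = 19 − 4.26×1.67 = 11.9 V.
Saturation requires V_DS ≥ V_GS − V_t = 2.01 V; 11.9 ≥ 2.01 ✓.

I_D ≈ 4.3 mA, V_DS ≈ 12 V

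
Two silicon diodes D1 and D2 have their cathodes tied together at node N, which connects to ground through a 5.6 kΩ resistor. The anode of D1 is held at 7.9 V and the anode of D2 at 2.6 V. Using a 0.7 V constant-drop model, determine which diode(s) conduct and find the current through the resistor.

Only D1 conducts; I_R ≈ 1.3 mA

Assume both conduct. Then node N would need to be at both 7.9−0.7 = 7.2 V and 2.6−0.7 = 1.9 V, which is impossible.
Assume only D1 conducts: V_N = 7.9 − 0.7 = 7.2 V, so I_R = 7.2/5.6 = 1.29 mA.
Check D2: its anode-to-cathode voltage is 2.6 − 7.2 = -4.6 V < 0.7 V, so it is off. The assumption is consistent.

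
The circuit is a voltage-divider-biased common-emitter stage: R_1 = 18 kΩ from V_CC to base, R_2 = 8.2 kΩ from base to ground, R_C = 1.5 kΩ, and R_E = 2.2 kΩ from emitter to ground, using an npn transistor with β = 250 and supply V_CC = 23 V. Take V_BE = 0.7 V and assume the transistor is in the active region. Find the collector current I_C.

Thevenize the base divider: V_Th = V_CC·R_2/(R_1+R_2) = 23×8.2/26.2 = 7.2 V, R_Th = R_1‖R_2 = 5.63 kΩ.
Base-emitter loop: V_Th = I_B·R_Th + V_BE + (β+1)I_B·R_E, so I_B = (7.2 − 0.7) / (5.63 + 251×2.2) = 0.0116 mA.
I_C = β·I_B = 250×0.0116 = 2.91 mA, and I_E = (β+1)I_B = 2.92 mA.
V_CE = V_CC − I_C·R_C − I_E·R_E = 23 − 2.91×1.5 − 2.92×2.2 = 12.2 V.
V_CE = 12.2 V > 0.2 V confirms active-region operation.

I_C ≈ 2.9 mA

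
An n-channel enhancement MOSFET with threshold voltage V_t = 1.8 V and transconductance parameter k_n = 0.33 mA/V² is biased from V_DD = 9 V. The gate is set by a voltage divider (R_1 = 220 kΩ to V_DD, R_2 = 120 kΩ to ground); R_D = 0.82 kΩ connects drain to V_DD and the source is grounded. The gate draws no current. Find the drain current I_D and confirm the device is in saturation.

I_D ≈ 0.31 mA

V_G = V_DD·R_2/(R_1+R_2) = 9×120/340 = 3.18 V. With the source grounded, V_GS = V_G = 3.18 V.
Assume saturation: I_D = (k_n/2)(V_GS − V_t)² = (0.33/2)×(3.18 − 1.8)² = 0.165×1.38² = 0.313 mA.
V_DS = V_DD − I_D·R_D = 9 − 0.313×0.82 = 8.74 V.
Saturation requires V_DS ≥ V_GS − V_t = 1.38 V; 8.74 ≥ 1.38 ✓.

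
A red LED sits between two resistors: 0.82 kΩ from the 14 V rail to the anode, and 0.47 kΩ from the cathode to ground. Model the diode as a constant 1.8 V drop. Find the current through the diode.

I ≈ 9.5 mA

The two resistors are in series with the diode, so KVL gives 14 = I·0.82 + 1.8 + I·0.47.
I = (14 − 1.8) / (0.82 + 0.47) kΩ = 12.2 / 1.29 = 9.46 mA.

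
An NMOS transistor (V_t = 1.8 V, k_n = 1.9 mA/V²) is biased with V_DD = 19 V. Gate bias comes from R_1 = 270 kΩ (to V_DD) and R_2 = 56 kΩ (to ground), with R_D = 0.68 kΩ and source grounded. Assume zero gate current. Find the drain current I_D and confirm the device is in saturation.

I_D ≈ 2 mA

V_G = V_DD·R_2/(R_1+R_2) = 19×56/326 = 3.26 V. With the source grounded, V_GS = V_G = 3.26 V.
Assume saturation: I_D = (k_n/2)(V_GS − V_t)² = (1.9/2)×(3.26 − 1.8)² = 0.95×1.46² = 2.04 mA.
V_DS = V_DD − I_D·R_D = 19 − 2.04×0.68 = 17.6 V.
Saturation requires V_DS ≥ V_GS − V_t = 1.46 V; 17.6 ≥ 1.46 ✓.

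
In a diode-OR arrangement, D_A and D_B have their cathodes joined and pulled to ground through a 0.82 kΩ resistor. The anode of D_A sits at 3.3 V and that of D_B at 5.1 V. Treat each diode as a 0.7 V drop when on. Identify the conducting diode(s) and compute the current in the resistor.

Only D_B conducts; I_R ≈ 5.4 mA

Assume both conduct. Then node N would need to be at both 3.3−0.7 = 2.6 V and 5.1−0.7 = 4.4 V, which is impossible.
Assume only D_B conducts: V_N = 5.1 − 0.7 = 4.4 V, so I_R = 4.4/0.82 = 5.37 mA.
Check D_A: its anode-to-cathode voltage is 3.3 − 4.4 = -1.1 V < 0.7 V, so it is off. The assumption is consistent.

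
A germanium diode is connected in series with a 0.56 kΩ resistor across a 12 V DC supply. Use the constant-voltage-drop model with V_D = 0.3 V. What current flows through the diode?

I ≈ 21 mA

KVL around the loop: 12 = V_D + I·R = 0.3 + I × 0.56 kΩ.
So I = (12 − 0.3) / 0.56 kΩ = 11.7 / 0.56 = 20.9 mA.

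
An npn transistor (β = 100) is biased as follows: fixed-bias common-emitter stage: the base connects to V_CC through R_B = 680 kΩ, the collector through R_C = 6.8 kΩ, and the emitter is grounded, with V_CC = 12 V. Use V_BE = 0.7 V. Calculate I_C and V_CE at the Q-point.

Base loop: V_CC = I_B·R_B + V_BE, so I_B = (12 − 0.7)/680 kΩ = 0.0166 mA.
In the active region I_C = β·I_B = 100 × 0.0166 = 1.66 mA.
Collector loop: V_CE = V_CC − I_C·R_C = 12 − 1.66×6.8 = 0.7 V.
Since V_CE = 0.7 V > V_CE(sat) ≈ 0.2 V, the transistor is in the active region as assumed.

I_C ≈ 1.7 mA, V_CE ≈ 0.7 V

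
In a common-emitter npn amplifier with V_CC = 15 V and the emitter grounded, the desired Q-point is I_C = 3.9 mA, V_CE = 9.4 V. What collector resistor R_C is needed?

Collector loop: V_CC = I_C·R_C + V_CE.
R_C = (V_CC − V_CE)/I_C = (15 − 9.4)/3.9 = 1.44 kΩ.

R_C ≈ 1.4 kΩ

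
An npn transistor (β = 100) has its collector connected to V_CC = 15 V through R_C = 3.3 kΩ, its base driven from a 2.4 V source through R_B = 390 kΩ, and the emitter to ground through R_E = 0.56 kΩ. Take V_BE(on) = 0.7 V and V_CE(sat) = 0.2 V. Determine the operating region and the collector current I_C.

Assume active. Base-emitter loop: I_B = (V_BB − V_BE)/(R_B + (β+1)R_E) = (2.4 − 0.7)/(390 + 101×0.56) = 0.00381 mA.
I_C = β·I_B = 100×0.00381 = 0.381 mA.
V_CE = V_CC − I_C·R_C − I_E·R_E = 15 − 0.381×3.3 − 0.384×0.56 = 13.5 V > V_CE(sat), so the active-region assumption holds.

active; I_C ≈ 0.38 mA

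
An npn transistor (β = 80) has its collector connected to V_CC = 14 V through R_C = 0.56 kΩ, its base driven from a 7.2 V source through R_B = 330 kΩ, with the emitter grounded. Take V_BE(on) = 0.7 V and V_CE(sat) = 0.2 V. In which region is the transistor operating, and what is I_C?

active; I_C ≈ 1.6 mA

Assume active. Base-emitter loop: I_B = (V_BB − V_BE)/R_B = (7.2 − 0.7)/330 = 0.0197 mA.
I_C = β·I_B = 80×0.0197 = 1.58 mA.
V_CE = V_CC − I_C·R_C = 14 − 1.58×0.56 = 13.1 V > V_CE(sat), so the active-region assumption holds.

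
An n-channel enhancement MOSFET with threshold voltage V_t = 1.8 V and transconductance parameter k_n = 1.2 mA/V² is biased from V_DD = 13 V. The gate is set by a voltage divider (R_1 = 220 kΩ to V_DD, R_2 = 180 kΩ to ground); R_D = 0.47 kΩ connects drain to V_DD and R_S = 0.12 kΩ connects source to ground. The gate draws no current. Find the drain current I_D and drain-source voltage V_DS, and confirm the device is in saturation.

V_G = V_DD·R_2/(R_1+R_2) = 13×180/400 = 5.85 V.
Assume saturation: I_D = (k_n/2)(V_GS − V_t)² with V_GS = V_G − I_D·R_S = 5.85 − 0.12·I_D.
Substituting gives 0.00864·I_D² − 1.58·I_D + 9.84 = 0, with roots I_D = 6.44 or 177 mA.
The root I_D = 177 mA gives V_GS = -15.4 V ≤ V_t, so take I_D = 6.44 mA.
Then V_GS = 5.08 V and V_DS = V_DD − I_D(R_D+R_S) = 13 − 6.44×0.59 = 9.2 V.
Saturation requires V_DS ≥ V_GS − V_t = 3.28 V; 9.2 ≥ 3.28 ✓.

I_D ≈ 6.4 mA, V_DS ≈ 9.2 V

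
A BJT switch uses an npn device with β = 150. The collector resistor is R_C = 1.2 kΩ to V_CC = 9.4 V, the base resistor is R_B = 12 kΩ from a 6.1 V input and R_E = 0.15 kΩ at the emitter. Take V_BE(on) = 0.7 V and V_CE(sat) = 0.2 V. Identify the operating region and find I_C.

Assume active: I_B = (6.1 − 0.7)/(12 + 151×0.15) = 0.156 mA, I_C = β·I_B = 23.4 mA.
Then V_CE = 9.4 − 23.4×1.2 − 23.5×0.15 = -22.2 V < 0.2 V — the active assumption fails.
Re-solve with V_CE = 0.2 V. KCL at the emitter: V_E/R_E = (V_BB−0.7−V_E)/R_B + (V_CC−0.2−V_E)/R_C, giving V_E = 1.07 V.
I_C = (V_CC − 0.2 − V_E)/R_C = (9.2 − 1.07)/1.2 = 6.77 mA.
Check: I_B = (5.4 − 1.07)/12 = 0.361 mA, and β·I_B = 54.1 mA > I_C, confirming saturation.

saturation; I_C ≈ 6.8 mA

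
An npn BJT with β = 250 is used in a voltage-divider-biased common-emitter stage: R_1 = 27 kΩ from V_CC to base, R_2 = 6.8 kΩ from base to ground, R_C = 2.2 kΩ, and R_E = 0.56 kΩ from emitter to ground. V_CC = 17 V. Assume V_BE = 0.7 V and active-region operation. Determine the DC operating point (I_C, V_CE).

I_C ≈ 4.7 mA, V_CE ≈ 4.1 V

Thevenize the base divider: V_Th = V_CC·R_2/(R_1+R_2) = 17×6.8/33.8 = 3.42 V, R_Th = R_1‖R_2 = 5.43 kΩ.
Base-emitter loop: V_Th = I_B·R_Th + V_BE + (β+1)I_B·R_E, so I_B = (3.42 − 0.7) / (5.43 + 251×0.56) = 0.0186 mA.
I_C = β·I_B = 250×0.0186 = 4.66 mA, and I_E = (β+1)I_B = 4.68 mA.
V_CE = V_CC − I_C·R_C − I_E·R_E = 17 − 4.66×2.2 − 4.68×0.56 = 4.13 V.
V_CE = 4.13 V > 0.2 V confirms active-region operation.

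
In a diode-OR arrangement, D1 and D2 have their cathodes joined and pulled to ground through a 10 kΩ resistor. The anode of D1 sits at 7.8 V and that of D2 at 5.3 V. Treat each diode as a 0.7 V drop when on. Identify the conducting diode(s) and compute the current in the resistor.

Only D1 conducts; I_R ≈ 0.71 mA

Assume both conduct. Then node N would need to be at both 7.8−0.7 = 7.1 V and 5.3−0.7 = 4.6 V, which is impossible.
Assume only D1 conducts: V_N = 7.8 − 0.7 = 7.1 V, so I_R = 7.1/10 = 0.71 mA.
Check D2: its anode-to-cathode voltage is 5.3 − 7.1 = -1.8 V < 0.7 V, so it is off. The assumption is consistent.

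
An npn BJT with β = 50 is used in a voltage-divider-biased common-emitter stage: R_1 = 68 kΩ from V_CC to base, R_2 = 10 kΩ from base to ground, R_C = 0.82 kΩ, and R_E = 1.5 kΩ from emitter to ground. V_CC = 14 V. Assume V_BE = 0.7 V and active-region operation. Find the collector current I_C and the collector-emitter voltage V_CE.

I_C ≈ 0.64 mA, V_CE ≈ 12 V

Thevenize the base divider: V_Th = V_CC·R_2/(R_1+R_2) = 14×10/78 = 1.79 V, R_Th = R_1‖R_2 = 8.72 kΩ.
Base-emitter loop: V_Th = I_B·R_Th + V_BE + (β+1)I_B·R_E, so I_B = (1.79 − 0.7) / (8.72 + 51×1.5) = 0.0128 mA.
I_C = β·I_B = 50×0.0128 = 0.642 mA, and I_E = (β+1)I_B = 0.655 mA.
V_CE = V_CC − I_C·R_C − I_E·R_E = 14 − 0.642×0.82 − 0.655×1.5 = 12.5 V.
V_CE = 12.5 V > 0.2 V confirms active-region operation.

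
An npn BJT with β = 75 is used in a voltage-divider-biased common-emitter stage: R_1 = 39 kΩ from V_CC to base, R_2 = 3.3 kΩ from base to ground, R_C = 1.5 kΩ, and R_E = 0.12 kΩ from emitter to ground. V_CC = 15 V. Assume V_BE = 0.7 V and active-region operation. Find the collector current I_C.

Thevenize the base divider: V_Th = V_CC·R_2/(R_1+R_2) = 15×3.3/42.3 = 1.17 V, R_Th = R_1‖R_2 = 3.04 kΩ.
Base-emitter loop: V_Th = I_B·R_Th + V_BE + (β+1)I_B·R_E, so I_B = (1.17 − 0.7) / (3.04 + 76×0.12) = 0.0387 mA.
I_C = β·I_B = 75×0.0387 = 2.9 mA, and I_E = (β+1)I_B = 2.94 mA.
V_CE = V_CC − I_C·R_C − I_E·R_E = 15 − 2.9×1.5 − 2.94×0.12 = 10.3 V.
V_CE = 10.3 V > 0.2 V confirms active-region operation.

I_C ≈ 2.9 mA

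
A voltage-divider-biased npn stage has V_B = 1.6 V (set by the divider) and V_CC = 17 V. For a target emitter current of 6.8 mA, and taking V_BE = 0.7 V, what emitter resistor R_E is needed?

V_E = V_B − V_BE = 1.6 − 0.7 = 0.9 V.
R_E = V_E / I_E = 0.9 / 6.8 = 0.132 kΩ.

R_E ≈ 0.13 kΩ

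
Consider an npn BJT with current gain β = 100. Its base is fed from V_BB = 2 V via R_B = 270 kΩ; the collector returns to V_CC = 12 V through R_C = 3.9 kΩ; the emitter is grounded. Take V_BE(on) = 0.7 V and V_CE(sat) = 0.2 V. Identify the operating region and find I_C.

active; I_C ≈ 0.48 mA

Assume active. Base-emitter loop: I_B = (V_BB − V_BE)/R_B = (2 − 0.7)/270 = 0.00481 mA.
I_C = β·I_B = 100×0.00481 = 0.481 mA.
V_CE = V_CC − I_C·R_C = 12 − 0.481×3.9 = 10.1 V > V_CE(sat), so the active-region assumption holds.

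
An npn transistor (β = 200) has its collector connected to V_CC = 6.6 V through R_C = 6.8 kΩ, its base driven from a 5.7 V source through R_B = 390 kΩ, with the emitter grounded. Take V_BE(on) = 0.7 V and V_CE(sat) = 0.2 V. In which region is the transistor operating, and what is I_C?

saturation; I_C ≈ 0.94 mA

Assume active: I_B = (5.7 − 0.7)/390 = 0.0128 mA, giving I_C = β·I_B = 2.56 mA.
But then V_CE = 6.6 − 2.56×6.8 = -10.8 V < V_CE(sat) = 0.2 V — impossible in the active region.
So the transistor is saturated. With V_CE = 0.2 V, I_C = (V_CC − 0.2)/R_C = 6.4/6.8 = 0.941 mA.
Check: β·I_B = 2.56 mA > I_C = 0.941 mA, confirming saturation.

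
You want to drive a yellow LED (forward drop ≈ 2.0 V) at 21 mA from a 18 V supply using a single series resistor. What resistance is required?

The resistor drops V_S − V_D = 18 − 2.0 = 16 V at 21 mA.
R = 16 V / 21 mA = 0.762 kΩ.

R ≈ 0.76 kΩ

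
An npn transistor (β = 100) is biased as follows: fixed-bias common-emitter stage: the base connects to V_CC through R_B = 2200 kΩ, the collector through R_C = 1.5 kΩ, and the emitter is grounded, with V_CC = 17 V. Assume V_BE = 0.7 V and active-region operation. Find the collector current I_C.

I_C ≈ 0.74 mA

Base loop: V_CC = I_B·R_B + V_BE, so I_B = (17 − 0.7)/2200 kΩ = 0.00741 mA.
In the active region I_C = β·I_B = 100 × 0.00741 = 0.741 mA.
Collector loop: V_CE = V_CC − I_C·R_C = 17 − 0.741×1.5 = 15.9 V.
Since V_CE = 15.9 V > V_CE(sat) ≈ 0.2 V, the transistor is in the active region as assumed.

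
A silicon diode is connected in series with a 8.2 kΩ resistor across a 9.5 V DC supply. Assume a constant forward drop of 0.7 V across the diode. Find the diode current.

KVL around the loop: 9.5 = V_D + I·R = 0.7 + I × 8.2 kΩ.
So I = (9.5 − 0.7) / 8.2 kΩ = 8.8 / 8.2 = 1.07 mA.

I ≈ 1.1 mA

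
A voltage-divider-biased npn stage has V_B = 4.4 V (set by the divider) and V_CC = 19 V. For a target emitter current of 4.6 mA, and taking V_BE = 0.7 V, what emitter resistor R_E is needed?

R_E ≈ 0.8 kΩ

V_E = V_B − V_BE = 4.4 − 0.7 = 3.7 V.
R_E = V_E / I_E = 3.7 / 4.6 = 0.804 kΩ.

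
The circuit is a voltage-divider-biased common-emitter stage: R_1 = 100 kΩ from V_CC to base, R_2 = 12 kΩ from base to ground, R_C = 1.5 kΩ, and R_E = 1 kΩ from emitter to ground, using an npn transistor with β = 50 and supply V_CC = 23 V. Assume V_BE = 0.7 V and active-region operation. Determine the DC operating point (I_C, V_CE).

I_C ≈ 1.4 mA, V_CE ≈ 19 V

Thevenize the base divider: V_Th = V_CC·R_2/(R_1+R_2) = 23×12/112 = 2.46 V, R_Th = R_1‖R_2 = 10.7 kΩ.
Base-emitter loop: V_Th = I_B·R_Th + V_BE + (β+1)I_B·R_E, so I_B = (2.46 − 0.7) / (10.7 + 51×1) = 0.0286 mA.
I_C = β·I_B = 50×0.0286 = 1.43 mA, and I_E = (β+1)I_B = 1.46 mA.
V_CE = V_CC − I_C·R_C − I_E·R_E = 23 − 1.43×1.5 − 1.46×1 = 19.4 V.
V_CE = 19.4 V > 0.2 V confirms active-region operation.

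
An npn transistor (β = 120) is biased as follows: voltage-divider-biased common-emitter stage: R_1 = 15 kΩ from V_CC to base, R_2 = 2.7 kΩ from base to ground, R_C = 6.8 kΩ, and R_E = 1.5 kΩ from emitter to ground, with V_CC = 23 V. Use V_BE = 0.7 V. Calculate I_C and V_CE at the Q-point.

I_C ≈ 1.8 mA, V_CE ≈ 7.8 V

Thevenize the base divider: V_Th = V_CC·R_2/(R_1+R_2) = 23×2.7/17.7 = 3.51 V, R_Th = R_1‖R_2 = 2.29 kΩ.
Base-emitter loop: V_Th = I_B·R_Th + V_BE + (β+1)I_B·R_E, so I_B = (3.51 − 0.7) / (2.29 + 121×1.5) = 0.0153 mA.
I_C = β·I_B = 120×0.0153 = 1.83 mA, and I_E = (β+1)I_B = 1.85 mA.
V_CE = V_CC − I_C·R_C − I_E·R_E = 23 − 1.83×6.8 − 1.85×1.5 = 7.76 V.
V_CE = 7.76 V > 0.2 V confirms active-region operation.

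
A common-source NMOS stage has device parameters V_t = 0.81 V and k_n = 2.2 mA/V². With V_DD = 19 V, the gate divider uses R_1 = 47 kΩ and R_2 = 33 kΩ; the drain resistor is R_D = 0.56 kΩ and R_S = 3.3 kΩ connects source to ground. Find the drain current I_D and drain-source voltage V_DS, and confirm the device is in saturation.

V_G = V_DD·R_2/(R_1+R_2) = 19×33/80 = 7.84 V.
Assume saturation: I_D = (k_n/2)(V_GS − V_t)² with V_GS = V_G − I_D·R_S = 7.84 − 3.3·I_D.
Substituting gives 12·I_D² − 52·I_D + 54.3 = 0, with roots I_D = 1.75 or 2.59 mA.
The root I_D = 2.59 mA gives V_GS = -0.726 V ≤ V_t, so take I_D = 1.75 mA.
Then V_GS = 2.07 V and V_DS = V_DD − I_D(R_D+R_S) = 19 − 1.75×3.86 = 12.3 V.
Saturation requires V_DS ≥ V_GS − V_t = 1.26 V; 12.3 ≥ 1.26 ✓.

I_D ≈ 1.7 mA, V_DS ≈ 12 V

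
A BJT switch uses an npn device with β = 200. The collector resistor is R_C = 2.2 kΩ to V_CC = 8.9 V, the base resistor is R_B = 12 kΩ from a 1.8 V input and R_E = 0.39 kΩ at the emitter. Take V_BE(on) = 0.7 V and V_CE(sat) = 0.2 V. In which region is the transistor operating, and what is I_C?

Assume active. Base-emitter loop: I_B = (V_BB − V_BE)/(R_B + (β+1)R_E) = (1.8 − 0.7)/(12 + 201×0.39) = 0.0122 mA.
I_C = β·I_B = 200×0.0122 = 2.43 mA.
V_CE = V_CC − I_C·R_C − I_E·R_E = 8.9 − 2.43×2.2 − 2.45×0.39 = 2.59 V > V_CE(sat), so the active-region assumption holds.

active; I_C ≈ 2.4 mA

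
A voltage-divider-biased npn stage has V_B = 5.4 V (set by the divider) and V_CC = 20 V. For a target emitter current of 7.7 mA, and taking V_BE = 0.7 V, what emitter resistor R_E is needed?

V_E = V_B − V_BE = 5.4 − 0.7 = 4.7 V.
R_E = V_E / I_E = 4.7 / 7.7 = 0.61 kΩ.

R_E ≈ 0.61 kΩ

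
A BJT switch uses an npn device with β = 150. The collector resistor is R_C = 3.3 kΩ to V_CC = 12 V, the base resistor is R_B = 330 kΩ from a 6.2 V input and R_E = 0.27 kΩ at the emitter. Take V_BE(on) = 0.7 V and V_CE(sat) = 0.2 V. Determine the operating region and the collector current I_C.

active; I_C ≈ 2.2 mA

Assume active. Base-emitter loop: I_B = (V_BB − V_BE)/(R_B + (β+1)R_E) = (6.2 − 0.7)/(330 + 151×0.27) = 0.0148 mA.
I_C = β·I_B = 150×0.0148 = 2.23 mA.
V_CE = V_CC − I_C·R_C − I_E·R_E = 12 − 2.23×3.3 − 2.24×0.27 = 4.05 V > V_CE(sat), so the active-region assumption holds.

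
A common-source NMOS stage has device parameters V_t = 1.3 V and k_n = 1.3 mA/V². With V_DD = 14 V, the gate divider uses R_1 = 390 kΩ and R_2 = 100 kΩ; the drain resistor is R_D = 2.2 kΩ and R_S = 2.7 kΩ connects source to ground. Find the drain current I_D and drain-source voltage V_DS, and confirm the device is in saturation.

V_G = V_DD·R_2/(R_1+R_2) = 14×100/490 = 2.86 V.
Assume saturation: I_D = (k_n/2)(V_GS − V_t)² with V_GS = V_G − I_D·R_S = 2.86 − 2.7·I_D.
Substituting gives 4.74·I_D² − 6.47·I_D + 1.58 = 0, with roots I_D = 0.318 or 1.05 mA.
The root I_D = 1.05 mA gives V_GS = 0.031 V ≤ V_t, so take I_D = 0.318 mA.
Then V_GS = 2 V and V_DS = V_DD − I_D(R_D+R_S) = 14 − 0.318×4.9 = 12.4 V.
Saturation requires V_DS ≥ V_GS − V_t = 0.699 V; 12.4 ≥ 0.699 ✓.

I_D ≈ 0.32 mA, V_DS ≈ 12 V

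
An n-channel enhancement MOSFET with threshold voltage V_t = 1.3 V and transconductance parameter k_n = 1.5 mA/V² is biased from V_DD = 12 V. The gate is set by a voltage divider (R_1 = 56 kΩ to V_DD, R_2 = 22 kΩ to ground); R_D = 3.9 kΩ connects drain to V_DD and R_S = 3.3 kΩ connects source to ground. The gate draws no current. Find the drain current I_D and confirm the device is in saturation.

I_D ≈ 0.41 mA

V_G = V_DD·R_2/(R_1+R_2) = 12×22/78 = 3.38 V.
Assume saturation: I_D = (k_n/2)(V_GS − V_t)² with V_GS = V_G − I_D·R_S = 3.38 − 3.3·I_D.
Substituting gives 8.17·I_D² − 11.3·I_D + 3.26 = 0, with roots I_D = 0.408 or 0.978 mA.
The root I_D = 0.978 mA gives V_GS = 0.158 V ≤ V_t, so take I_D = 0.408 mA.
Then V_GS = 2.04 V and V_DS = V_DD − I_D(R_D+R_S) = 12 − 0.408×7.2 = 9.06 V.
Saturation requires V_DS ≥ V_GS − V_t = 0.738 V; 9.06 ≥ 0.738 ✓.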